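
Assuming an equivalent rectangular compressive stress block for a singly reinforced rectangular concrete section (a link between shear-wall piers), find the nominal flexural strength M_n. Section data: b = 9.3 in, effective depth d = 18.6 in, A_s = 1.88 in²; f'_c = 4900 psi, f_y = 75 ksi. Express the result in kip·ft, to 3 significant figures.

M_n ≈ 197 kip·ft

T = A_s f_y = 1.88 × 75 = 141 kips.
a = T/(0.85 f'_c b) = 141/(0.85 × 4.9 × 9.3) = 3.640 in.
M_n = T(d − a/2) = 141 × (18.6 − 1.82) = 2366.0 kip·in = 2366.0/12 = 197.17 kip·ft.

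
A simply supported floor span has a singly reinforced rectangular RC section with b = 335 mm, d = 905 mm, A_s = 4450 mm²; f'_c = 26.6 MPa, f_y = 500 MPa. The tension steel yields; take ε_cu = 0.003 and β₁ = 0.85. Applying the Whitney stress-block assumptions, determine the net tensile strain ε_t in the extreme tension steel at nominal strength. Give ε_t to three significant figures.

a = A_s f_y/(0.85 f'_c b) = 293.75 mm.
β₁ = 0.85, so c = a/β₁ = 293.75/0.85 = 345.59 mm.
From the linear strain diagram with ε_cu = 0.003: ε_t = 0.003 (d − c)/c = 0.003 × (905 − 345.59)/345.59 = 0.00486.
ε_t is between 0.004 and 0.005 — transition zone.

ε_t ≈ 0.00486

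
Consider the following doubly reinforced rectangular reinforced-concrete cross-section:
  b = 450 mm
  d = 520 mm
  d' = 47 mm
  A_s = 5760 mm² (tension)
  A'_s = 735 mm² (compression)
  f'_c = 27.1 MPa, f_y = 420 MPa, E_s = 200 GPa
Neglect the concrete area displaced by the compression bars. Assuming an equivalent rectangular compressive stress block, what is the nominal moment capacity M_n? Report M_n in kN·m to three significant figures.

M_n ≈ 1030 kN·m

Assume both tension and compression steel yield.
Net tension couple steel: A_s − A'_s = 5025 mm².
a = (A_s − A'_s) f_y / (0.85 f'_c b) = 2110500/(0.85 × 27.1 × 450) = 203.60 mm.
c = a/β₁ = 203.60/0.85 = 239.53 mm; ε'_s = 0.003(c − d')/c = 0.0024 ≥ f_y/E_s = 0.0021, so compression steel does yield.
M_n = (A_s − A'_s) f_y (d − a/2) + A'_s f_y (d − d') = [2110500 × (520 − 101.8) + 308700 × (520 − 47)] × 10⁻⁶ = 882.61 + 146.02 = 1028.63 kN·m.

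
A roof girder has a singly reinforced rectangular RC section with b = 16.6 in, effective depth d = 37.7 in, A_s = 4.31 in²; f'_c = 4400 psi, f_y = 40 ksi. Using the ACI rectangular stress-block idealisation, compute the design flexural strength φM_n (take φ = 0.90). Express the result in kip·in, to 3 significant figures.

T = A_s f_y = 4.31 × 40 = 172.4 kips.
a = T/(0.85 f'_c b) = 172.4/(0.85 × 4.4 × 16.6) = 2.777 in.
M_n = T(d − a/2) = 172.4 × (37.7 − 1.3885) = 6260.1 kip·in.
φM_n = 0.90 × 6260.1 = 5634.1 kip·in.

φM_n ≈ 5630 kip·in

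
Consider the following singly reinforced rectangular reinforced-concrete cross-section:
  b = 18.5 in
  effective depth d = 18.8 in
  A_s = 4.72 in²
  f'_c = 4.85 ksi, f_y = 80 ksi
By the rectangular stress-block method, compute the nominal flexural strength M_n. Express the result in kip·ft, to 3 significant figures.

M_n ≈ 514 kip·ft

T = A_s f_y = 4.72 × 80 = 377.6 kips.
a = T/(0.85 f'_c b) = 377.6/(0.85 × 4.85 × 18.5) = 4.951 in.
M_n = T(d − a/2) = 377.6 × (18.8 − 2.4755) = 6164.1 kip·in = 6164.1/12 = 513.68 kip·ft.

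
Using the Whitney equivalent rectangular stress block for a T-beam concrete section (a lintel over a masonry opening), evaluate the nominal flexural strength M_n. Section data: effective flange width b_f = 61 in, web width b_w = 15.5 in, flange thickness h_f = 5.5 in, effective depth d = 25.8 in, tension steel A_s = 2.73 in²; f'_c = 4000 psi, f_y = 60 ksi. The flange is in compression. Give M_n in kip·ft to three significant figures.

M_n ≈ 347 kip·ft

Tension: T = A_s f_y = 2.73 × 60 = 163.8 kips.
Try a within the flange: a = T/(0.85 f'_c b_f) = 163.8/(0.85 × 4 × 61) = 0.790 in.
Since a = 0.790 ≤ h_f = 5.5 in, the stress block lies entirely in the flange; analyse as a rectangular beam of width b_f.
M_n = T(d − a/2) = 163.8 × (25.8 − 0.395) = 4161.3 kip·in.
M_n = 4161.3/12 = 346.78 kip·ft.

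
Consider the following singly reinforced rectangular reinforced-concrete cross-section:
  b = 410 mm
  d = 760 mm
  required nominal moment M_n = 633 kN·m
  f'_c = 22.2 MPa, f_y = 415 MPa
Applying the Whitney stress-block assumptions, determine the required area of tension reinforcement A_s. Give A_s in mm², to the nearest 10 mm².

With M_n = 0.85 f'_c a b (d − a/2), solve the quadratic for a:
a = d − √(d² − 2M_n/(0.85 f'_c b)) = 760 − √(760² − 2 × 633×10⁶/(0.85 × 22.2 × 410)) = 116.60 mm.
A_s = 0.85 f'_c a b / f_y = 0.85 × 22.2 × 116.60 × 410 / 415 = 2173.7 mm².

A_s ≈ 2170 mm²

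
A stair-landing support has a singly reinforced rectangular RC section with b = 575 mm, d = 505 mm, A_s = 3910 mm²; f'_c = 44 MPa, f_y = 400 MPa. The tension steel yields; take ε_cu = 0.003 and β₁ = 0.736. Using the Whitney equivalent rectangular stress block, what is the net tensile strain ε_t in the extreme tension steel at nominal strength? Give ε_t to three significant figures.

ε_t ≈ 0.0123

a = A_s f_y/(0.85 f'_c b) = 72.73 mm.
β₁ = 0.736, so c = a/β₁ = 72.73/0.736 = 98.82 mm.
From the linear strain diagram with ε_cu = 0.003: ε_t = 0.003 (d − c)/c = 0.003 × (505 − 98.82)/98.82 = 0.0123.
Since ε_t ≥ 0.005, the section is tension-controlled.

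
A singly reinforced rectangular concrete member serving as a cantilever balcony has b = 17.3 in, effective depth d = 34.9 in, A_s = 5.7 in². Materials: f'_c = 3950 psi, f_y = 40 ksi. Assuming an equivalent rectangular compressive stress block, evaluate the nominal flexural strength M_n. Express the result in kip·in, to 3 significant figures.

M_n ≈ 7510 kip·in

T = A_s f_y = 5.7 × 40 = 228 kips.
a = T/(0.85 f'_c b) = 228/(0.85 × 3.95 × 17.3) = 3.925 in.
M_n = T(d − a/2) = 228 × (34.9 − 1.9625) = 7509.8 kip·in.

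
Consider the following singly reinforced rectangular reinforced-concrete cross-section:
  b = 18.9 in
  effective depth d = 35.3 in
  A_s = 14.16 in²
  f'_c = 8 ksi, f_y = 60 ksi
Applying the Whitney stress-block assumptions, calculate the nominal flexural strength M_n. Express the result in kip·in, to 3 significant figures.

M_n ≈ 27200 kip·in

T = A_s f_y = 14.16 × 60 = 849.6 kips.
a = T/(0.85 f'_c b) = 849.6/(0.85 × 8 × 18.9) = 6.611 in.
M_n = T(d − a/2) = 849.6 × (35.3 − 3.3055) = 27182.5 kip·in.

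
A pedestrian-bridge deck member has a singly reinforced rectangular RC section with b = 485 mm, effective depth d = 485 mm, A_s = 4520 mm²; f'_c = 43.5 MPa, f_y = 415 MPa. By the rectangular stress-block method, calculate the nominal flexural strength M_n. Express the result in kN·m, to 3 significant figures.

M_n ≈ 812 kN·m

T = A_s f_y = 4520 × 415 = 1875800 N = 1875.8 kN.
From C = T: a = T/(0.85 f'_c b) = 1875800/(0.85 × 43.5 × 485) = 104.60 mm.
M_n = T(d − a/2) = 1875.8 kN × (485 − 52.3) mm = 811.66 kN·m.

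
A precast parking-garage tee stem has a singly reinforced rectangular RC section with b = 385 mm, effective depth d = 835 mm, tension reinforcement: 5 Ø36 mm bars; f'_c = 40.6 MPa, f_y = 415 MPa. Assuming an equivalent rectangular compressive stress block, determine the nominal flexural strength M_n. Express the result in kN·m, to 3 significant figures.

A_s = 5 × 1018 = 5090 mm².
T = A_s f_y = 5090 × 415 = 2112350 N = 2112.35 kN.
From C = T: a = T/(0.85 f'_c b) = 2112350/(0.85 × 40.6 × 385) = 158.99 mm.
M_n = T(d − a/2) = 2112.35 kN × (835 − 79.495) mm = 1595.89 kN·m.

M_n ≈ 1600 kN·m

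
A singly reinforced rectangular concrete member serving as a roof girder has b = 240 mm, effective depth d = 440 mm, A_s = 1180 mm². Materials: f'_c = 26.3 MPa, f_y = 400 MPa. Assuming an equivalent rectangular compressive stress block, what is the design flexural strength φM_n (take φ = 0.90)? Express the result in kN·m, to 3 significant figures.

φM_n ≈ 168 kN·m

T = A_s f_y = 1180 × 400 = 472000 N = 472 kN.
From C = T: a = T/(0.85 f'_c b) = 472000/(0.85 × 26.3 × 240) = 87.97 mm.
M_n = T(d − a/2) = 472 kN × (440 − 43.985) mm = 186.92 kN·m.
φM_n = 0.90 × 186.92 = 168.23 kN·m.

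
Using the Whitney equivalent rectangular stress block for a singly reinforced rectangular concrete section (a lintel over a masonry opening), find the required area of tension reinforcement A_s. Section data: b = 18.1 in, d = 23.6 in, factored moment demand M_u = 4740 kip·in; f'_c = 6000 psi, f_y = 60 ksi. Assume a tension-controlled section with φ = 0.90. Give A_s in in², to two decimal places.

A_s ≈ 3.93 in²

M_n = M_u/φ = 4740/0.90 = 5266.67 kip·in.
From M_n = 0.85 f'_c a b (d − a/2):
a = d − √(d² − 2M_n/(0.85 f'_c b)) = 23.6 − √(23.6² − 2 × 5266.67/(0.85 × 6 × 18.1)) = 2.556 in.
A_s = 0.85 f'_c a b / f_y = 0.85 × 6 × 2.556 × 18.1 / 60 = 3.932 in².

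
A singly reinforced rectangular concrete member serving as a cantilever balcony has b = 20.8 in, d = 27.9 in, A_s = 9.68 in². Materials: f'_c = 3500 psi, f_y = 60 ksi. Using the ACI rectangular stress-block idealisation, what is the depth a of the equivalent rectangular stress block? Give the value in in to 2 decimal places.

a ≈ 9.39 in

T = A_s f_y = 9.68 × 60 = 580.8 kips.
a = T/(0.85 f'_c b) = 580.8/(0.85 × 3.5 × 20.8) = 9.39 in.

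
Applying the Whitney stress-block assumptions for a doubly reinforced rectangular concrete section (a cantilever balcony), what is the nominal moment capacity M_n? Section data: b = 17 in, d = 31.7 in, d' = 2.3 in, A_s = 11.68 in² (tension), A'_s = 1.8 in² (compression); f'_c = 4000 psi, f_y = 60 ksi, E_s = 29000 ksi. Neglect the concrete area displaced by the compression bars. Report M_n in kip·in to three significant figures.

Assume both steels yield.
a = (A_s − A'_s) f_y/(0.85 f'_c b) = (11.68 − 1.8) × 60/(0.85 × 4 × 17) = 10.256 in.
c = a/β₁ = 10.256/0.85 = 12.066 in; ε'_s = 0.003(c − d')/c = 0.0024 ≥ ε_y = 0.0021, so the compression steel yields.
M_n = (A_s − A'_s) f_y (d − a/2) + A'_s f_y (d − d') = 592.8 × (31.7 − 5.128) + 108 × (31.7 − 2.3) = 15751.9 + 3175.2 = 18927.1 kip·in.

M_n ≈ 18900 kip·in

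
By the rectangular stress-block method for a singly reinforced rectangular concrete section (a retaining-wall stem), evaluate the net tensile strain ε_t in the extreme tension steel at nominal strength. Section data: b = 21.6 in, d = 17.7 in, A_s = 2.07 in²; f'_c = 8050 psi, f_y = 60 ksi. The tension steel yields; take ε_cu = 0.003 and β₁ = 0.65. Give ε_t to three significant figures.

a = A_s f_y/(0.85 f'_c b) = 0.840 in.
β₁ = 0.65, so c = a/β₁ = 0.840/0.65 = 1.292 in.
From the linear strain diagram with ε_cu = 0.003: ε_t = 0.003 (d − c)/c = 0.003 × (17.7 − 1.292)/1.292 = 0.0381.
Since ε_t ≥ 0.005, the section is tension-controlled.

ε_t ≈ 0.0381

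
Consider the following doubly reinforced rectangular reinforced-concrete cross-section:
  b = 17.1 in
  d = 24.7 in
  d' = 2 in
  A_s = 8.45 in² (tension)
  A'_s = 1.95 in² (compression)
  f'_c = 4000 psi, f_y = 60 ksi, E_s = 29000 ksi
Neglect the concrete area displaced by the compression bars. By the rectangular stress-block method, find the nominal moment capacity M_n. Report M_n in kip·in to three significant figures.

Assume both steels yield.
a = (A_s − A'_s) f_y/(0.85 f'_c b) = (8.45 − 1.95) × 60/(0.85 × 4 × 17.1) = 6.708 in.
c = a/β₁ = 6.708/0.85 = 7.892 in; ε'_s = 0.003(c − d')/c = 0.0022 ≥ ε_y = 0.0021, so the compression steel yields.
M_n = (A_s − A'_s) f_y (d − a/2) + A'_s f_y (d − d') = 390 × (24.7 − 3.354) + 117 × (24.7 − 2) = 8324.9 + 2655.9 = 10980.8 kip·in.

M_n ≈ 11000 kip·in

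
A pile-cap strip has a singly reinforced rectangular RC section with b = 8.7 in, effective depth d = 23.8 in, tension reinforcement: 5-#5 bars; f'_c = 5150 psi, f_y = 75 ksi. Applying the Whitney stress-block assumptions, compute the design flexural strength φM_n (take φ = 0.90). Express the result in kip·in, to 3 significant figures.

A_s = 5 × 0.31 = 1.55 in².
T = A_s f_y = 1.55 × 75 = 116.25 kips.
a = T/(0.85 f'_c b) = 116.25/(0.85 × 5.15 × 8.7) = 3.052 in.
M_n = T(d − a/2) = 116.25 × (23.8 − 1.526) = 2589.4 kip·in.
φM_n = 0.90 × 2589.4 = 2330.5 kip·in.

φM_n ≈ 2330 kip·in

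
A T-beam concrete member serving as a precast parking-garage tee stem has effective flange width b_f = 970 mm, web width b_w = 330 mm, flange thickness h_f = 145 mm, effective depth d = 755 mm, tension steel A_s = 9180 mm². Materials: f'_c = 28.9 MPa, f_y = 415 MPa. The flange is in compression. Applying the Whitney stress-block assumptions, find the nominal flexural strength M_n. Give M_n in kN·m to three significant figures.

Tension: T = A_s f_y = 9180 × 415 = 3809700 N.
Try a within the flange: a = T/(0.85 f'_c b_f) = 3809700/(0.85 × 28.9 × 970) = 159.88 mm.
a = 159.88 > h_f = 145 mm: the block extends into the web. Split into flange-overhang and web parts.
C_f = 0.85 f'_c (b_f − b_w) h_f = 0.85 × 28.9 × (970 − 330) × 145 = 2279632 N.
Remaining web compression depth: a_w = (T − C_f)/(0.85 f'_c b_w) = (3809700 − 2279632)/(0.85 × 28.9 × 330) = 188.75 mm.
M_n = C_f(d − h_f/2) + (T − C_f)(d − a_w/2) = 2279632 × (755 − 72.5) + 1530068 × (755 − 94.375) = 1555.85 + 1010.80 = 2566.65 × 10⁶ N·mm.
M_n = 2566.65 kN·m.

M_n ≈ 2570 kN·m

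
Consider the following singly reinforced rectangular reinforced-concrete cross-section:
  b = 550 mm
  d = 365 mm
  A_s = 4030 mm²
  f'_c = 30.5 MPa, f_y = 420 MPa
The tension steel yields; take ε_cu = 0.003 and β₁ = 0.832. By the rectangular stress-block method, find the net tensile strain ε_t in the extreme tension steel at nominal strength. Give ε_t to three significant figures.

ε_t ≈ 0.00467

a = A_s f_y/(0.85 f'_c b) = 118.71 mm.
β₁ = 0.832, so c = a/β₁ = 118.71/0.832 = 142.68 mm.
From the linear strain diagram with ε_cu = 0.003: ε_t = 0.003 (d − c)/c = 0.003 × (365 − 142.68)/142.68 = 0.00467.
ε_t is between 0.004 and 0.005 — transition zone.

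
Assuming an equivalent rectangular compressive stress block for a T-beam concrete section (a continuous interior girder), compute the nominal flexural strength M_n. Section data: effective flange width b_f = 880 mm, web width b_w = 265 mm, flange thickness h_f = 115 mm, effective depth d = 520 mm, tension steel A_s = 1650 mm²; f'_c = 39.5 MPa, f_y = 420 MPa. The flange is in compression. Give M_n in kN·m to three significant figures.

Tension: T = A_s f_y = 1650 × 420 = 693000 N.
Try a within the flange: a = T/(0.85 f'_c b_f) = 693000/(0.85 × 39.5 × 880) = 23.45 mm.
Since a = 23.45 ≤ h_f = 115 mm, the stress block lies entirely in the flange; analyse as a rectangular beam of width b_f.
M_n = T(d − a/2) = 693000 × (520 − 11.725) = 352.23 × 10⁶ N·mm.
M_n = 352.23 kN·m.

M_n ≈ 352 kN·m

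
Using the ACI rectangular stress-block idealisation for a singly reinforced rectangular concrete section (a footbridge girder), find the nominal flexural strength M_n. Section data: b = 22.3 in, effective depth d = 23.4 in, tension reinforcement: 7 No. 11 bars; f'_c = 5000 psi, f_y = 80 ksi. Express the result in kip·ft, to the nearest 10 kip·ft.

A_s = 7 × 1.56 = 10.92 in².
T = A_s f_y = 10.92 × 80 = 873.6 kips.
a = T/(0.85 f'_c b) = 873.6/(0.85 × 5 × 22.3) = 9.218 in.
M_n = T(d − a/2) = 873.6 × (23.4 − 4.609) = 16415.8 kip·in = 16415.8/12 = 1367.98 kip·ft.

M_n ≈ 1370 kip·ft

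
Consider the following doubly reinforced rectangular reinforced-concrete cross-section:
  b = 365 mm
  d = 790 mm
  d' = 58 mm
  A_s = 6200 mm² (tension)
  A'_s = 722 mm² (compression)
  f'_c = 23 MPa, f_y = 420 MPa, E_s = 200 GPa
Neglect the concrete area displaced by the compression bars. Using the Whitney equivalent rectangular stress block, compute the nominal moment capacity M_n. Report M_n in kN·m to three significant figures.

M_n ≈ 1670 kN·m

Assume both tension and compression steel yield.
Net tension couple steel: A_s − A'_s = 5478 mm².
a = (A_s − A'_s) f_y / (0.85 f'_c b) = 2300760/(0.85 × 23 × 365) = 322.43 mm.
c = a/β₁ = 322.43/0.85 = 379.33 mm; ε'_s = 0.003(c − d')/c = 0.0025 ≥ f_y/E_s = 0.0021, so compression steel does yield.
M_n = (A_s − A'_s) f_y (d − a/2) + A'_s f_y (d − d') = [2300760 × (790 − 161.215) + 303240 × (790 − 58)] × 10⁻⁶ = 1446.68 + 221.97 = 1668.65 kN·m.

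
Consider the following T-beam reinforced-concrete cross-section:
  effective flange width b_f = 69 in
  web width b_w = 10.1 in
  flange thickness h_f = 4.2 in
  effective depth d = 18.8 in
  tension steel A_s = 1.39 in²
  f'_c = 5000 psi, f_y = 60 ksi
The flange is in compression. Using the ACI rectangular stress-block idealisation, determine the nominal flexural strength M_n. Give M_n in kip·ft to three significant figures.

M_n ≈ 130 kip·ft

Tension: T = A_s f_y = 1.39 × 60 = 83.4 kips.
Try a within the flange: a = T/(0.85 f'_c b_f) = 83.4/(0.85 × 5 × 69) = 0.284 in.
Since a = 0.284 ≤ h_f = 4.2 in, the stress block lies entirely in the flange; analyse as a rectangular beam of width b_f.
M_n = T(d − a/2) = 83.4 × (18.8 − 0.142) = 1556.1 kip·in.
M_n = 1556.1/12 = 129.68 kip·ft.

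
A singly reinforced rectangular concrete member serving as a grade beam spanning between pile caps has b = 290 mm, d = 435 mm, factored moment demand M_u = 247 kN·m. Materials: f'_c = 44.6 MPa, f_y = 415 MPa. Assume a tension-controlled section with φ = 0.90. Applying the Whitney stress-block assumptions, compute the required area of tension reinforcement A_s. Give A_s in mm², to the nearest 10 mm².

M_n = M_u/φ = 247/0.90 = 274.444 kN·m.
With M_n = 0.85 f'_c a b (d − a/2), solve the quadratic for a:
a = d − √(d² − 2M_n/(0.85 f'_c b)) = 435 − √(435² − 2 × 274.444×10⁶/(0.85 × 44.6 × 290)) = 61.77 mm.
A_s = 0.85 f'_c a b / f_y = 0.85 × 44.6 × 61.77 × 290 / 415 = 1636.4 mm².

A_s ≈ 1640 mm²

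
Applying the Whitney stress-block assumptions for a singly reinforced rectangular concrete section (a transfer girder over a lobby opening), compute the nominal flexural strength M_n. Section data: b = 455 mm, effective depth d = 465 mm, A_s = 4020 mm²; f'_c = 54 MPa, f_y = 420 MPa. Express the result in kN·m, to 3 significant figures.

M_n ≈ 717 kN·m

T = A_s f_y = 4020 × 420 = 1688400 N = 1688.4 kN.
From C = T: a = T/(0.85 f'_c b) = 1688400/(0.85 × 54 × 455) = 80.84 mm.
M_n = T(d − a/2) = 1688.4 kN × (465 − 40.42) mm = 716.86 kN·m.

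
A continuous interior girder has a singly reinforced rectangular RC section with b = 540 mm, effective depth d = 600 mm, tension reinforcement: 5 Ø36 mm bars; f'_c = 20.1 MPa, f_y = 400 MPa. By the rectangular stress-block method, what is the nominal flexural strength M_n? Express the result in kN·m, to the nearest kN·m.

A_s = 5 × 1018 = 5090 mm².
T = A_s f_y = 5090 × 400 = 2036000 N = 2036 kN.
From C = T: a = T/(0.85 f'_c b) = 2036000/(0.85 × 20.1 × 540) = 220.68 mm.
M_n = T(d − a/2) = 2036 kN × (600 − 110.34) mm = 996.95 kN·m.

M_n ≈ 997 kN·m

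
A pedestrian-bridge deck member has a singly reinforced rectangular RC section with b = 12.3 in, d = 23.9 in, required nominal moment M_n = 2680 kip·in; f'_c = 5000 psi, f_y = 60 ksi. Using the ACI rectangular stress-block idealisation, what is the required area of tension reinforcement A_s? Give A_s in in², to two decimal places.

From M_n = 0.85 f'_c a b (d − a/2):
a = d − √(d² − 2M_n/(0.85 f'_c b)) = 23.9 − √(23.9² − 2 × 2680/(0.85 × 5 × 12.3)) = 2.251 in.
A_s = 0.85 f'_c a b / f_y = 0.85 × 5 × 2.251 × 12.3 / 60 = 1.961 in².

A_s ≈ 1.96 in²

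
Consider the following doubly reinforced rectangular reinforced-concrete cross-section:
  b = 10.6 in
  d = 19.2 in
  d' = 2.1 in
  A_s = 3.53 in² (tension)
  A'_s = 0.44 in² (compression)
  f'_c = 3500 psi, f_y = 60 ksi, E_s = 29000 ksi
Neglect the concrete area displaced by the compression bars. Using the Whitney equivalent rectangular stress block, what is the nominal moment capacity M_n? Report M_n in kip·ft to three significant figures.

Assume both steels yield.
a = (A_s − A'_s) f_y/(0.85 f'_c b) = (3.53 − 0.44) × 60/(0.85 × 3.5 × 10.6) = 5.879 in.
c = a/β₁ = 5.879/0.85 = 6.916 in; ε'_s = 0.003(c − d')/c = 0.0021 ≥ ε_y = 0.0021, so the compression steel yields.
M_n = (A_s − A'_s) f_y (d − a/2) + A'_s f_y (d − d') = 185.4 × (19.2 − 2.9395) + 26.4 × (19.2 − 2.1) = 3014.7 + 451.4 = 3466.1 kip·in = 3466.1/12 = 288.84 kip·ft.

M_n ≈ 289 kip·ft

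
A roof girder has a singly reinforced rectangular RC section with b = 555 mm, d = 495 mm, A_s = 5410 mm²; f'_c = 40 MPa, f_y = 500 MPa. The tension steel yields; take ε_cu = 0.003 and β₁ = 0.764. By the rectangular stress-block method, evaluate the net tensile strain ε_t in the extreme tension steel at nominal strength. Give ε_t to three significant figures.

a = A_s f_y/(0.85 f'_c b) = 143.35 mm.
β₁ = 0.764, so c = a/β₁ = 143.35/0.764 = 187.63 mm.
From the linear strain diagram with ε_cu = 0.003: ε_t = 0.003 (d − c)/c = 0.003 × (495 − 187.63)/187.63 = 0.00491.
ε_t is between 0.004 and 0.005 — transition zone.

ε_t ≈ 0.00491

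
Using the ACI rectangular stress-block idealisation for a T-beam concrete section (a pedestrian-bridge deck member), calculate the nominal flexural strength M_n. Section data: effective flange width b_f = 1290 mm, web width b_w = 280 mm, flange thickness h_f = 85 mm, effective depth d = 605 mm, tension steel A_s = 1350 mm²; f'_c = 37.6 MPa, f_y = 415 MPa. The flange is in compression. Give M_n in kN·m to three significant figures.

Tension: T = A_s f_y = 1350 × 415 = 560250 N.
Try a within the flange: a = T/(0.85 f'_c b_f) = 560250/(0.85 × 37.6 × 1290) = 13.59 mm.
Since a = 13.59 ≤ h_f = 85 mm, the stress block lies entirely in the flange; analyse as a rectangular beam of width b_f.
M_n = T(d − a/2) = 560250 × (605 − 6.795) = 335.14 × 10⁶ N·mm.
M_n = 335.14 kN·m.

M_n ≈ 335 kN·m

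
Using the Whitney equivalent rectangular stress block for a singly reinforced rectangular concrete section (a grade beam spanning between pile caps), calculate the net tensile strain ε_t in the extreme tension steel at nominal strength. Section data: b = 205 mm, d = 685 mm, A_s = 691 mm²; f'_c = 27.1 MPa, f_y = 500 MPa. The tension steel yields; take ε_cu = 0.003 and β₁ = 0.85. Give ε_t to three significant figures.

ε_t ≈ 0.0209

a = A_s f_y/(0.85 f'_c b) = 73.17 mm.
β₁ = 0.85, so c = a/β₁ = 73.17/0.85 = 86.08 mm.
From the linear strain diagram with ε_cu = 0.003: ε_t = 0.003 (d − c)/c = 0.003 × (685 − 86.08)/86.08 = 0.0209.
Since ε_t ≥ 0.005, the section is tension-controlled.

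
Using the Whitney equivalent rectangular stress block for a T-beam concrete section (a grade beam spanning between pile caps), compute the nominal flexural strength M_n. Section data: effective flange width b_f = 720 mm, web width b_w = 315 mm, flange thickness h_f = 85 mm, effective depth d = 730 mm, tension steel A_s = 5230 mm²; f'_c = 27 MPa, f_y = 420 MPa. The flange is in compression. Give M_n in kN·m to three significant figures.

M_n ≈ 1430 kN·m

Tension: T = A_s f_y = 5230 × 420 = 2196600 N.
Try a within the flange: a = T/(0.85 f'_c b_f) = 2196600/(0.85 × 27 × 720) = 132.93 mm.
a = 132.93 > h_f = 85 mm: the block extends into the web. Split into flange-overhang and web parts.
C_f = 0.85 f'_c (b_f − b_w) h_f = 0.85 × 27 × (720 − 315) × 85 = 790054 N.
Remaining web compression depth: a_w = (T − C_f)/(0.85 f'_c b_w) = (2196600 − 790054)/(0.85 × 27 × 315) = 194.56 mm.
M_n = C_f(d − h_f/2) + (T − C_f)(d − a_w/2) = 790054 × (730 − 42.5) + 1406546 × (730 − 97.28) = 543.16 + 889.95 = 1433.11 × 10⁶ N·mm.
M_n = 1433.11 kN·m.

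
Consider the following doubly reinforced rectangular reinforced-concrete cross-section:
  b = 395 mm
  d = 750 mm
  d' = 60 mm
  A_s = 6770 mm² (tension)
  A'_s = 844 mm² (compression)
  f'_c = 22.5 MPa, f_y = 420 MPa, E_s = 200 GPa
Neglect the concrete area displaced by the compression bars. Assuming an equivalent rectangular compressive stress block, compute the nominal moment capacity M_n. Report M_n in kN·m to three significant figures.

Assume both tension and compression steel yield.
Net tension couple steel: A_s − A'_s = 5926 mm².
a = (A_s − A'_s) f_y / (0.85 f'_c b) = 2488920/(0.85 × 22.5 × 395) = 329.47 mm.
c = a/β₁ = 329.47/0.85 = 387.61 mm; ε'_s = 0.003(c − d')/c = 0.0025 ≥ f_y/E_s = 0.0021, so compression steel does yield.
M_n = (A_s − A'_s) f_y (d − a/2) + A'_s f_y (d − d') = [2488920 × (750 − 164.735) + 354480 × (750 − 60)] × 10⁻⁶ = 1456.68 + 244.59 = 1701.27 kN·m.

M_n ≈ 1700 kN·m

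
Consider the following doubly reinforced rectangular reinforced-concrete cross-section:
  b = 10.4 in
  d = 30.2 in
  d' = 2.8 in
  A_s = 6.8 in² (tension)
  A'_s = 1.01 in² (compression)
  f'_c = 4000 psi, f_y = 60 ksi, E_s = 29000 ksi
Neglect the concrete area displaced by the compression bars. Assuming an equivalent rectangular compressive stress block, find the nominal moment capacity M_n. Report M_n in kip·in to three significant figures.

Assume both steels yield.
a = (A_s − A'_s) f_y/(0.85 f'_c b) = (6.8 − 1.01) × 60/(0.85 × 4 × 10.4) = 9.825 in.
c = a/β₁ = 9.825/0.85 = 11.559 in; ε'_s = 0.003(c − d')/c = 0.0023 ≥ ε_y = 0.0021, so the compression steel yields.
M_n = (A_s − A'_s) f_y (d − a/2) + A'_s f_y (d − d') = 347.4 × (30.2 − 4.9125) + 60.6 × (30.2 − 2.8) = 8784.9 + 1660.4 = 10445.3 kip·in.

M_n ≈ 10400 kip·in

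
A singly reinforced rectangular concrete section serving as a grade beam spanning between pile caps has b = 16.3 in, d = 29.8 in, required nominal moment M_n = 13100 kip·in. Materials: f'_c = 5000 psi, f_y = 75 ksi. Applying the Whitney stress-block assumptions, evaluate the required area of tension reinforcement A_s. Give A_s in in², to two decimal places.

From M_n = 0.85 f'_c a b (d − a/2):
a = d − √(d² − 2M_n/(0.85 f'_c b)) = 29.8 − √(29.8² − 2 × 13100/(0.85 × 5 × 16.3)) = 7.220 in.
A_s = 0.85 f'_c a b / f_y = 0.85 × 5 × 7.220 × 16.3 / 75 = 6.669 in².

A_s ≈ 6.67 in²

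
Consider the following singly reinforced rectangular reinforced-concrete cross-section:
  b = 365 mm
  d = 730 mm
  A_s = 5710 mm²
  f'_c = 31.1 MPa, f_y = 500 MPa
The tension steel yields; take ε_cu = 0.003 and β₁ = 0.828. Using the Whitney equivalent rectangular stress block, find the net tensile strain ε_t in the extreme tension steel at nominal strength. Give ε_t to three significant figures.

ε_t ≈ 0.00313

a = A_s f_y/(0.85 f'_c b) = 295.89 mm.
β₁ = 0.828, so c = a/β₁ = 295.89/0.828 = 357.36 mm.
From the linear strain diagram with ε_cu = 0.003: ε_t = 0.003 (d − c)/c = 0.003 × (730 − 357.36)/357.36 = 0.00313.
ε_t < 0.004 — the section is over-reinforced for flexure under ACI limits.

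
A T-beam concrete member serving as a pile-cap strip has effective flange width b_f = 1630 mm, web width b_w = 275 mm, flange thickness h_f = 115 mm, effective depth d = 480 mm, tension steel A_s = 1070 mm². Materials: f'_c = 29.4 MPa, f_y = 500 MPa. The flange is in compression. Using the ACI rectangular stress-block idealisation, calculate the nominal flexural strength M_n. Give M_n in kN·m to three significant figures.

Tension: T = A_s f_y = 1070 × 500 = 535000 N.
Try a within the flange: a = T/(0.85 f'_c b_f) = 535000/(0.85 × 29.4 × 1630) = 13.13 mm.
Since a = 13.13 ≤ h_f = 115 mm, the stress block lies entirely in the flange; analyse as a rectangular beam of width b_f.
M_n = T(d − a/2) = 535000 × (480 − 6.565) = 253.29 × 10⁶ N·mm.
M_n = 253.29 kN·m.

M_n ≈ 253 kN·m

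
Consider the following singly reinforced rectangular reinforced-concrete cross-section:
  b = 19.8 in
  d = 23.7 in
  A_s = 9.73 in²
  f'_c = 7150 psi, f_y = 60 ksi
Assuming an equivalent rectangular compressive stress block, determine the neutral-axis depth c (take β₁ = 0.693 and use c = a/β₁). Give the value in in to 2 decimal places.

T = A_s f_y = 9.73 × 60 = 583.8 kips.
a = T/(0.85 f'_c b) = 583.8/(0.85 × 7.15 × 19.8) = 4.8515 in.
With β₁ = 0.693, c = a/β₁ = 4.8515/0.693 = 7.00 in.

c ≈ 7.00 in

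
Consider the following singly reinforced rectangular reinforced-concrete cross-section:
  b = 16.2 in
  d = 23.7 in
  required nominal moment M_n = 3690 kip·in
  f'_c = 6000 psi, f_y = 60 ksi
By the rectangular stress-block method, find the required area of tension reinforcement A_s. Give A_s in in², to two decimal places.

From M_n = 0.85 f'_c a b (d − a/2):
a = d − √(d² − 2M_n/(0.85 f'_c b)) = 23.7 − √(23.7² − 2 × 3690/(0.85 × 6 × 16.2)) = 1.966 in.
A_s = 0.85 f'_c a b / f_y = 0.85 × 6 × 1.966 × 16.2 / 60 = 2.707 in².

A_s ≈ 2.71 in²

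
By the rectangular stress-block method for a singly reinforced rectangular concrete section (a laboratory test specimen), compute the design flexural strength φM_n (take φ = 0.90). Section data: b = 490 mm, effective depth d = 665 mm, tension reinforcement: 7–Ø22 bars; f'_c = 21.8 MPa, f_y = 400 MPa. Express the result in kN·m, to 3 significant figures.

φM_n ≈ 581 kN·m

A_s = 7 × 380 = 2660 mm².
T = A_s f_y = 2660 × 400 = 1064000 N = 1064 kN.
From C = T: a = T/(0.85 f'_c b) = 1064000/(0.85 × 21.8 × 490) = 117.18 mm.
M_n = T(d − a/2) = 1064 kN × (665 − 58.59) mm = 645.22 kN·m.
φM_n = 0.90 × 645.22 = 580.70 kN·m.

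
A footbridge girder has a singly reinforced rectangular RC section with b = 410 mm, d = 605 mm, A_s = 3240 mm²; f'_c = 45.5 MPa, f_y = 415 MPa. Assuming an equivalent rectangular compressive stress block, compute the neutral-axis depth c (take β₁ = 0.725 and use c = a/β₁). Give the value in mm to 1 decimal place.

c ≈ 117.0 mm

T = A_s f_y = 3240 × 415 = 1344600 N = 1344.6 kN.
Setting C = 0.85 f'_c a b equal to T: a = 1344600/(0.85 × 45.5 × 410) = 84.797 mm.
With β₁ = 0.725, c = a/β₁ = 84.797/0.725 = 117.0 mm.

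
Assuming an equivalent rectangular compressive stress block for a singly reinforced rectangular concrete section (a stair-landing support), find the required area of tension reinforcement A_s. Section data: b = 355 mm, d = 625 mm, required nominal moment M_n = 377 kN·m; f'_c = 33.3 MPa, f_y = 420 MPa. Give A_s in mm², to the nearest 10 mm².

With M_n = 0.85 f'_c a b (d − a/2), solve the quadratic for a:
a = d − √(d² − 2M_n/(0.85 f'_c b)) = 625 − √(625² − 2 × 377×10⁶/(0.85 × 33.3 × 355)) = 63.23 mm.
A_s = 0.85 f'_c a b / f_y = 0.85 × 33.3 × 63.23 × 355 / 420 = 1512.7 mm².

A_s ≈ 1510 mm²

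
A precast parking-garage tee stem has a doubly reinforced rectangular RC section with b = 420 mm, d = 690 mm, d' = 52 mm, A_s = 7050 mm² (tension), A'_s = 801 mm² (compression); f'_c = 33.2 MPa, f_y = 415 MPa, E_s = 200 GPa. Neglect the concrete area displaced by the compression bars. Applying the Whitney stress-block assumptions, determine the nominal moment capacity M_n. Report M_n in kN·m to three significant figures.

Assume both tension and compression steel yield.
Net tension couple steel: A_s − A'_s = 6249 mm².
a = (A_s − A'_s) f_y / (0.85 f'_c b) = 2593335/(0.85 × 33.2 × 420) = 218.80 mm.
c = a/β₁ = 218.80/0.813 = 269.13 mm; ε'_s = 0.003(c − d')/c = 0.0024 ≥ f_y/E_s = 0.0021, so compression steel does yield.
M_n = (A_s − A'_s) f_y (d − a/2) + A'_s f_y (d − d') = [2593335 × (690 − 109.4) + 332415 × (690 − 52)] × 10⁻⁶ = 1505.69 + 212.08 = 1717.77 kN·m.

M_n ≈ 1720 kN·m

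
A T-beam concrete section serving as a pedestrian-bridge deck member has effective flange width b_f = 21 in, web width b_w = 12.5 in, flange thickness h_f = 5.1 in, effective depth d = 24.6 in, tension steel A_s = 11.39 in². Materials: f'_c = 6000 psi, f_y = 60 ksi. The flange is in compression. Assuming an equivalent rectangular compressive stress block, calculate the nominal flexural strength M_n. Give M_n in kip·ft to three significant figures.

M_n ≈ 1210 kip·ft

Tension: T = A_s f_y = 11.39 × 60 = 683.4 kips.
Try a within the flange: a = T/(0.85 f'_c b_f) = 683.4/(0.85 × 6 × 21) = 6.381 in.
a = 6.381 > h_f = 5.1 in: the block extends into the web. Split into flange-overhang and web parts.
C_f = 0.85 f'_c (b_f − b_w) h_f = 0.85 × 6 × (21 − 12.5) × 5.1 = 221.1 kips.
Remaining web compression depth: a_w = (T − C_f)/(0.85 f'_c b_w) = (683.4 − 221.1)/(0.85 × 6 × 12.5) = 7.252 in.
M_n = C_f(d − h_f/2) + (T − C_f)(d − a_w/2) = 221.1 × (24.6 − 2.55) + 462.3 × (24.6 − 3.626) = 4875.3 + 9696.3 = 14571.6 kip·in.
M_n = 14571.6/12 = 1214.30 kip·ft.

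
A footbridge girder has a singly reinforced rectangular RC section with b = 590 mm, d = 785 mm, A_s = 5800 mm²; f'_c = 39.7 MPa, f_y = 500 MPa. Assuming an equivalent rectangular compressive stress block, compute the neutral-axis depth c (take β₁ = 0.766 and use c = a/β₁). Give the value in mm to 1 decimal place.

c ≈ 190.2 mm

T = A_s f_y = 5800 × 500 = 2900000 N = 2900 kN.
Setting C = 0.85 f'_c a b equal to T: a = 2900000/(0.85 × 39.7 × 590) = 145.659 mm.
With β₁ = 0.766, c = a/β₁ = 145.659/0.766 = 190.2 mm.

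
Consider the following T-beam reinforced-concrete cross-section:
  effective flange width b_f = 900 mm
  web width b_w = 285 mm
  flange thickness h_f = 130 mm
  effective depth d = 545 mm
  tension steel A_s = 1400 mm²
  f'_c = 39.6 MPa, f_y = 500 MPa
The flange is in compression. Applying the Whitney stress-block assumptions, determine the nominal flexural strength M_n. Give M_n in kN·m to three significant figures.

M_n ≈ 373 kN·m

Tension: T = A_s f_y = 1400 × 500 = 700000 N.
Try a within the flange: a = T/(0.85 f'_c b_f) = 700000/(0.85 × 39.6 × 900) = 23.11 mm.
Since a = 23.11 ≤ h_f = 130 mm, the stress block lies entirely in the flange; analyse as a rectangular beam of width b_f.
M_n = T(d − a/2) = 700000 × (545 − 11.555) = 373.41 × 10⁶ N·mm.
M_n = 373.41 kN·m.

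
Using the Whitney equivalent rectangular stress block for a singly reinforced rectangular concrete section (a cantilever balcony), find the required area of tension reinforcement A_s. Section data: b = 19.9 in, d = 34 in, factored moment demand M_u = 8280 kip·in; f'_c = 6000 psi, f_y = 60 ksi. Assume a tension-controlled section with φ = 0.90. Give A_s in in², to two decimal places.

A_s ≈ 4.70 in²

M_n = M_u/φ = 8280/0.90 = 9200 kip·in.
From M_n = 0.85 f'_c a b (d − a/2):
a = d − √(d² − 2M_n/(0.85 f'_c b)) = 34 − √(34² − 2 × 9200/(0.85 × 6 × 19.9)) = 2.780 in.
A_s = 0.85 f'_c a b / f_y = 0.85 × 6 × 2.780 × 19.9 / 60 = 4.702 in².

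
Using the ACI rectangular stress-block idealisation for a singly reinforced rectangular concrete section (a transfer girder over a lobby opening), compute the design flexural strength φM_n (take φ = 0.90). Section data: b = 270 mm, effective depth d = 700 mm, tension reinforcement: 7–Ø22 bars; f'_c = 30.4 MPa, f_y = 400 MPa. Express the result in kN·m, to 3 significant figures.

A_s = 7 × 380 = 2660 mm².
T = A_s f_y = 2660 × 400 = 1064000 N = 1064 kN.
From C = T: a = T/(0.85 f'_c b) = 1064000/(0.85 × 30.4 × 270) = 152.51 mm.
M_n = T(d − a/2) = 1064 kN × (700 − 76.255) mm = 663.66 kN·m.
φM_n = 0.90 × 663.66 = 597.29 kN·m.

φM_n ≈ 597 kN·m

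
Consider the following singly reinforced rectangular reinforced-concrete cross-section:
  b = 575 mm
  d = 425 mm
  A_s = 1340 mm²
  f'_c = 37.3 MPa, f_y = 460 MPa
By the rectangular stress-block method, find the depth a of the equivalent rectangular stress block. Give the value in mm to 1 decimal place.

T = A_s f_y = 1340 × 460 = 616400 N = 616.4 kN.
Setting C = 0.85 f'_c a b equal to T: a = 616400/(0.85 × 37.3 × 575) = 33.8 mm.

a ≈ 33.8 mm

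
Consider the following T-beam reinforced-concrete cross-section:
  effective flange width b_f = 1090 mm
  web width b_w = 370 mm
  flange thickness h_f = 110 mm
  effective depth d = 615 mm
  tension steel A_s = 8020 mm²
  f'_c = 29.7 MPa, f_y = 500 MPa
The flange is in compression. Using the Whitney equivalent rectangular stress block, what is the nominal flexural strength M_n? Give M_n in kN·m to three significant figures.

Tension: T = A_s f_y = 8020 × 500 = 4010000 N.
Try a within the flange: a = T/(0.85 f'_c b_f) = 4010000/(0.85 × 29.7 × 1090) = 145.73 mm.
a = 145.73 > h_f = 110 mm: the block extends into the web. Split into flange-overhang and web parts.
C_f = 0.85 f'_c (b_f − b_w) h_f = 0.85 × 29.7 × (1090 − 370) × 110 = 1999404 N.
Remaining web compression depth: a_w = (T − C_f)/(0.85 f'_c b_w) = (4010000 − 1999404)/(0.85 × 29.7 × 370) = 215.25 mm.
M_n = C_f(d − h_f/2) + (T − C_f)(d − a_w/2) = 1999404 × (615 − 55) + 2010596 × (615 − 107.625) = 1119.67 + 1020.13 = 2139.80 × 10⁶ N·mm.
M_n = 2139.80 kN·m.

M_n ≈ 2140 kN·m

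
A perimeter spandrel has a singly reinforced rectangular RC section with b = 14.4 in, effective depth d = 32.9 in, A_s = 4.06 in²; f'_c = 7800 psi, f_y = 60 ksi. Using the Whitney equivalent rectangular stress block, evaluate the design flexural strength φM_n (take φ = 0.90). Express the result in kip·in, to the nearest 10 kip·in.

φM_n ≈ 6930 kip·in

T = A_s f_y = 4.06 × 60 = 243.6 kips.
a = T/(0.85 f'_c b) = 243.6/(0.85 × 7.8 × 14.4) = 2.552 in.
M_n = T(d − a/2) = 243.6 × (32.9 − 1.276) = 7703.6 kip·in.
φM_n = 0.90 × 7703.6 = 6933.2 kip·in.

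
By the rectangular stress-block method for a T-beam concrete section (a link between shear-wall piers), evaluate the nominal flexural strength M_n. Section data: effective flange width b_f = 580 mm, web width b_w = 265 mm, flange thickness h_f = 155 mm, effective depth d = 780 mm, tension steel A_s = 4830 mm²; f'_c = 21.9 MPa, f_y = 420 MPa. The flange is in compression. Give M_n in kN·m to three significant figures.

M_n ≈ 1380 kN·m

Tension: T = A_s f_y = 4830 × 420 = 2028600 N.
Try a within the flange: a = T/(0.85 f'_c b_f) = 2028600/(0.85 × 21.9 × 580) = 187.89 mm.
a = 187.89 > h_f = 155 mm: the block extends into the web. Split into flange-overhang and web parts.
C_f = 0.85 f'_c (b_f − b_w) h_f = 0.85 × 21.9 × (580 − 265) × 155 = 908877 N.
Remaining web compression depth: a_w = (T − C_f)/(0.85 f'_c b_w) = (2028600 − 908877)/(0.85 × 21.9 × 265) = 226.99 mm.
M_n = C_f(d − h_f/2) + (T − C_f)(d − a_w/2) = 908877 × (780 − 77.5) + 1119723 × (780 − 113.495) = 638.49 + 746.30 = 1384.79 × 10⁶ N·mm.
M_n = 1384.79 kN·m.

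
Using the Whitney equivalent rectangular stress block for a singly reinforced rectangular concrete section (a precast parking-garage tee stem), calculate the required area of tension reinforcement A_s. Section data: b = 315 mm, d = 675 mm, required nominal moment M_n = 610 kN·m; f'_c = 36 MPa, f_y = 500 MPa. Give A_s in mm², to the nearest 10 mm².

A_s ≈ 1950 mm²

With M_n = 0.85 f'_c a b (d − a/2), solve the quadratic for a:
a = d − √(d² − 2M_n/(0.85 f'_c b)) = 675 − √(675² − 2 × 610×10⁶/(0.85 × 36 × 315)) = 101.37 mm.
A_s = 0.85 f'_c a b / f_y = 0.85 × 36 × 101.37 × 315 / 500 = 1954.2 mm².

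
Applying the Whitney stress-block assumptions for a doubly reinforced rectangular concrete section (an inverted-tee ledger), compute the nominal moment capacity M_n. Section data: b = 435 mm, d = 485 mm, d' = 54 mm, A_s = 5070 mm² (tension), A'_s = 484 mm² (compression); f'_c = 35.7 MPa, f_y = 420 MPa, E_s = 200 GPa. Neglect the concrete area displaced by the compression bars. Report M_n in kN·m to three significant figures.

M_n ≈ 881 kN·m

Assume both tension and compression steel yield.
Net tension couple steel: A_s − A'_s = 4586 mm².
a = (A_s − A'_s) f_y / (0.85 f'_c b) = 1926120/(0.85 × 35.7 × 435) = 145.92 mm.
c = a/β₁ = 145.92/0.795 = 183.55 mm; ε'_s = 0.003(c − d')/c = 0.0021 ≥ f_y/E_s = 0.0021, so compression steel does yield.
M_n = (A_s − A'_s) f_y (d − a/2) + A'_s f_y (d − d') = [1926120 × (485 − 72.96) + 203280 × (485 − 54)] × 10⁻⁶ = 793.64 + 87.61 = 881.25 kN·m.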